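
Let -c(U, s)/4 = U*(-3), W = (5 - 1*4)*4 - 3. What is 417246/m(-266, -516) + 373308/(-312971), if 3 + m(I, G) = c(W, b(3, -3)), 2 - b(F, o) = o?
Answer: 43527512698/938913 ≈ 46360.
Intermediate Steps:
b(F, o) = 2 - o
W = 1 (W = (5 - 4)*4 - 3 = 1*4 - 3 = 4 - 3 = 1)
c(U, s) = 12*U (c(U, s) = -4*U*(-3) = -(-12)*U = 12*U)
m(I, G) = 9 (m(I, G) = -3 + 12*1 = -3 + 12 = 9)
417246/m(-266, -516) + 373308/(-312971) = 417246/9 + 373308/(-312971) = 417246*(⅑) + 373308*(-1/312971) = 139082/3 - 373308/312971 = 43527512698/938913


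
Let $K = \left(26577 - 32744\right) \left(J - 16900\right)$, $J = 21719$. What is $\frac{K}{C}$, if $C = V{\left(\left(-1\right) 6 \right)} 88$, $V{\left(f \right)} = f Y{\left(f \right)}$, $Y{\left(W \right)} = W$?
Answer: $- \frac{29718773}{3168} \approx -9380.9$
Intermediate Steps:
$V{\left(f \right)} = f^{2}$ ($V{\left(f \right)} = f f = f^{2}$)
$K = -29718773$ ($K = \left(26577 - 32744\right) \left(21719 - 16900\right) = \left(-6167\right) 4819 = -29718773$)
$C = 3168$ ($C = \left(\left(-1\right) 6\right)^{2} \cdot 88 = \left(-6\right)^{2} \cdot 88 = 36 \cdot 88 = 3168$)
$\frac{K}{C} = - \frac{29718773}{3168}$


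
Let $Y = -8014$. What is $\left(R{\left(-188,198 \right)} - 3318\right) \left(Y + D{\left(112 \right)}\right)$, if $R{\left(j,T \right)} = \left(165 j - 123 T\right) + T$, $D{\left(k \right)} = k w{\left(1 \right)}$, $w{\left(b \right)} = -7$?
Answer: $514630212$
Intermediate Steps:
$D{\left(k \right)} = - 7 k$ ($D{\left(k \right)} = k \left(-7\right) = - 7 k$)
$R{\left(j,T \right)} = - 122 T + 165 j$ ($R{\left(j,T \right)} = \left(- 123 T + 165 j\right) + T = - 122 T + 165 j$)
$\left(R{\left(-188,198 \right)} - 3318\right) \left(Y + D{\left(112 \right)}\right) = \left(\left(\left(-122\right) 198 + 165 \left(-188\right)\right) - 3318\right) \left(-8014 - 784\right) = \left(\left(-24156 - 31020\right) - 3318\right) \left(-8014 - 784\right) = \left(-55176 - 3318\right) \left(-8798\right) = \left(-58494\right) \left(-8798\right) = 514630212$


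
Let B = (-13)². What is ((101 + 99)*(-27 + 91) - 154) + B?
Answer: 12815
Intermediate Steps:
B = 169
((101 + 99)*(-27 + 91) - 154) + B = ((101 + 99)*(-27 + 91) - 154) + 169 = (200*64 - 154) + 169 = (12800 - 154) + 169 = 12646 + 169 = 12815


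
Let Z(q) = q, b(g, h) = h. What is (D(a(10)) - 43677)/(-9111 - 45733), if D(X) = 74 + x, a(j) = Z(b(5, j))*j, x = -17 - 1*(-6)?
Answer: 21807/27422 ≈ 0.79524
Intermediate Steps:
x = -11 (x = -17 + 6 = -11)
a(j) = j² (a(j) = j*j = j²)
D(X) = 63 (D(X) = 74 - 11 = 63)
(D(a(10)) - 43677)/(-9111 - 45733) = (63 - 43677)/(-9111 - 45733) = -43614/(-54844) = -43614*(-1/54844) = 21807/27422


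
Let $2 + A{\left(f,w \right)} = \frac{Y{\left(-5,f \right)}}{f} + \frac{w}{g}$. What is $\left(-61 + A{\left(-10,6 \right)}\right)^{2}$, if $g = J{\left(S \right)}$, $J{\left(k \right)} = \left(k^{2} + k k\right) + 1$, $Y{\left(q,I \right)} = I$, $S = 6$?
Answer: $\frac{20430400}{5329} \approx 3833.8$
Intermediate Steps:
$J{\left(k \right)} = 1 + 2 k^{2}$ ($J{\left(k \right)} = \left(k^{2} + k^{2}\right) + 1 = 2 k^{2} + 1 = 1 + 2 k^{2}$)
$g = 73$ ($g = 1 + 2 \cdot 6^{2} = 1 + 2 \cdot 36 = 1 + 72 = 73$)
$A{\left(f,w \right)} = -1 + \frac{w}{73}$ ($A{\left(f,w \right)} = -2 + \left(\frac{f}{f} + \frac{w}{73}\right) = -2 + \left(1 + w \frac{1}{73}\right) = -2 + \left(1 + \frac{w}{73}\right) = -1 + \frac{w}{73}$)
$\left(-61 + A{\left(-10,6 \right)}\right)^{2} = \left(-61 + \left(-1 + \frac{1}{73} \cdot 6\right)\right)^{2} = \left(-61 + \left(-1 + \frac{6}{73}\right)\right)^{2} = \left(-61 - \frac{67}{73}\right)^{2} = \left(- \frac{4520}{73}\right)^{2} = \frac{20430400}{5329}$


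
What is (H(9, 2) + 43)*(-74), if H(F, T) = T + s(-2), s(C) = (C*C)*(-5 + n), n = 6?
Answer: -3626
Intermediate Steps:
s(C) = C**2 (s(C) = (C*C)*(-5 + 6) = C**2*1 = C**2)
H(F, T) = 4 + T (H(F, T) = T + (-2)**2 = T + 4 = 4 + T)
(H(9, 2) + 43)*(-74) = ((4 + 2) + 43)*(-74) = (6 + 43)*(-74) = 49*(-74) = -3626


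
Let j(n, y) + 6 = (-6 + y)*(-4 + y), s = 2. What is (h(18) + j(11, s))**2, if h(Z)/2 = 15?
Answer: 1024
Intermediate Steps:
h(Z) = 30 (h(Z) = 2*15 = 30)
j(n, y) = -6 + (-6 + y)*(-4 + y)
(h(18) + j(11, s))**2 = (30 + (18 + 2**2 - 10*2))**2 = (30 + (18 + 4 - 20))**2 = (30 + 2)**2 = 32**2 = 1024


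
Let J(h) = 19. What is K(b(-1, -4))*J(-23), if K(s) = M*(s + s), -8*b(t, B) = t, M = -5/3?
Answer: -95/12 ≈ -7.9167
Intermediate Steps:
M = -5/3 (M = -5*1/3 = -5/3 ≈ -1.6667)
b(t, B) = -t/8
K(s) = -10*s/3 (K(s) = -5*(s + s)/3 = -10*s/3)
K(b(-1, -4))*J(-23) = -(-5)*(-1)/12*19 = -10/3*1/8*19 = -5/12*19 = -95/12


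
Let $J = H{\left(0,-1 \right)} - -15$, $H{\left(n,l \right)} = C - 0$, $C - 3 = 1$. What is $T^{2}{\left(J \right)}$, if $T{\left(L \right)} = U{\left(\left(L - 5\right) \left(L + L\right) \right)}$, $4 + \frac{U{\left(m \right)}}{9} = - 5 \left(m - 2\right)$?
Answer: $570540996$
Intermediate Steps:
$C = 4$ ($C = 3 + 1 = 4$)
$U{\left(m \right)} = 54 - 45 m$ ($U{\left(m \right)} = -36 + 9 \left(- 5 \left(m - 2\right)\right) = -36 + 9 \left(- 5 \left(-2 + m\right)\right) = -36 + 9 \left(10 - 5 m\right) = -36 - \left(-90 + 45 m\right) = 54 - 45 m$)
$H{\left(n,l \right)} = 4$ ($H{\left(n,l \right)} = 4 - 0 = 4 + 0 = 4$)
$J = 19$ ($J = 4 - -15 = 4 + 15 = 19$)
$T{\left(L \right)} = 54 - 90 L \left(-5 + L\right)$ ($T{\left(L \right)} = 54 - 45 \left(L - 5\right) \left(L + L\right) = 54 - 45 \left(-5 + L\right) 2 L = 54 - 45 \cdot 2 L \left(-5 + L\right) = 54 - 90 L \left(-5 + L\right)$)
$T^{2}{\left(J \right)} = \left(54 - 1710 \left(-5 + 19\right)\right)^{2} = \left(54 - 1710 \cdot 14\right)^{2} = \left(54 - 23940\right)^{2} = \left(-23886\right)^{2} = 570540996$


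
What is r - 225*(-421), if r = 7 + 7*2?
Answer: 94746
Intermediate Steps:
r = 21 (r = 7 + 14 = 21)
r - 225*(-421) = 21 - 225*(-421) = 21 + 94725 = 94746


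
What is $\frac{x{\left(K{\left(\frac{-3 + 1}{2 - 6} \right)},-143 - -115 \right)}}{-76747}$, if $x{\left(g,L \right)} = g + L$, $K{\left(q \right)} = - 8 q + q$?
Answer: $\frac{63}{153494} \approx 0.00041044$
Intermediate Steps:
$K{\left(q \right)} = - 7 q$
$x{\left(g,L \right)} = L + g$
$\frac{x{\left(K{\left(\frac{-3 + 1}{2 - 6} \right)},-143 - -115 \right)}}{-76747} = \frac{\left(-143 - -115\right) - 7 \frac{-3 + 1}{2 - 6}}{-76747} = \left(\left(-143 + 115\right) - 7 \left(- \frac{2}{-4}\right)\right) \left(- \frac{1}{76747}\right) = \left(-28 - 7 \left(\left(-2\right) \left(- \frac{1}{4}\right)\right)\right) \left(- \frac{1}{76747}\right) = \left(-28 - \frac{7}{2}\right) \left(- \frac{1}{76747}\right) = \left(- \frac{63}{2}\right) \left(- \frac{1}{76747}\right) = \frac{63}{153494}$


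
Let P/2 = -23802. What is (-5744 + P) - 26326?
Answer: -79674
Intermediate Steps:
P = -47604 (P = 2*(-23802) = -47604)
(-5744 + P) - 26326 = (-5744 - 47604) - 26326 = -53348 - 26326 = -79674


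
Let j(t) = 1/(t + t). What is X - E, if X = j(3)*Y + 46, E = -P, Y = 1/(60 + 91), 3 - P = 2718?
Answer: -2418113/906 ≈ -2669.0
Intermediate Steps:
P = -2715 (P = 3 - 1*2718 = 3 - 2718 = -2715)
j(t) = 1/(2*t)
Y = 1/151 ≈ 0.0066225
E = 2715 (E = -1*(-2715) = 2715)
X = 41677/906 (X = ((½)/3)*(1/151) + 46 = ((½)*(⅓))*(1/151) + 46 = (⅙)*(1/151) + 46 = 1/906 + 46 = 41677/906 ≈ 46.001)
X - E = 41677/906 - 1*2715 = 41677/906 - 2715 = -2418113/906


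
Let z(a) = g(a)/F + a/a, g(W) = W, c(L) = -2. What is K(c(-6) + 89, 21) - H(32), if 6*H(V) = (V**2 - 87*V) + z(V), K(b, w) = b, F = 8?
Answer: 759/2 ≈ 379.50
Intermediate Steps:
z(a) = 1 + a/8 (z(a) = a/8 + a/a = a*(1/8) + 1 = a/8 + 1 = 1 + a/8)
H(V) = 1/6 - 695*V/48 + V**2/6 (H(V) = ((V**2 - 87*V) + (1 + V/8))/6 = (1 + V**2 - 695*V/8)/6 = 1/6 - 695*V/48 + V**2/6)
K(c(-6) + 89, 21) - H(32) = (-2 + 89) - (1/6 - 695/48*32 + (1/6)*32**2) = 87 - (1/6 - 1390/3 + (1/6)*1024) = 87 - (1/6 - 1390/3 + 512/3) = 87 - 1*(-585/2) = 87 + 585/2 = 759/2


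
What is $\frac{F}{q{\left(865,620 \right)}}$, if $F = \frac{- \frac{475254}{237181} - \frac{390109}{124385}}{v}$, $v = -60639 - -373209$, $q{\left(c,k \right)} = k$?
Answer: $- \frac{151640911519}{5717246121545679000} \approx -2.6523 \cdot 10^{-8}$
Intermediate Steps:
$v = 312570$ ($v = -60639 + 373209 = 312570$)
$F = - \frac{151640911519}{9221364712170450}$ ($F = \frac{- \frac{475254}{237181} - \frac{390109}{124385}}{312570} = \left(\left(-475254\right) \frac{1}{237181} - \frac{390109}{124385}\right) \frac{1}{312570} = \left(- \frac{475254}{237181} - \frac{390109}{124385}\right) \frac{1}{312570} = \left(- \frac{151640911519}{29501758685}\right) \frac{1}{312570} = - \frac{151640911519}{9221364712170450} \approx -1.6445 \cdot 10^{-5}$)
$\frac{F}{q{\left(865,620 \right)}} = - \frac{151640911519}{9221364712170450 \cdot 620} = \left(- \frac{151640911519}{9221364712170450}\right) \frac{1}{620} = - \frac{151640911519}{5717246121545679000}$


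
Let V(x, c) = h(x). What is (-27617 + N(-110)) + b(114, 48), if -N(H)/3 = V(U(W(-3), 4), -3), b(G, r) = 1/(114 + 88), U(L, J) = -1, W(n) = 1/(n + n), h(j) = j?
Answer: -5578027/202 ≈ -27614.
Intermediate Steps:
W(n) = 1/(2*n)
b(G, r) = 1/202
V(x, c) = x
N(H) = 3 (N(H) = -3*(-1) = 3)
(-27617 + N(-110)) + b(114, 48) = (-27617 + 3) + 1/202 = -27614 + 1/202 = -5578027/202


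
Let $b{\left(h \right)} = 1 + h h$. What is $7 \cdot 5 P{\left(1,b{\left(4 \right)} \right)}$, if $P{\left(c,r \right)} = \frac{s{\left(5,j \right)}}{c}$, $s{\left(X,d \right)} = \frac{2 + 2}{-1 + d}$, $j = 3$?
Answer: $70$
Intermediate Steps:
$b{\left(h \right)} = 1 + h^{2}$
$s{\left(X,d \right)} = \frac{4}{-1 + d}$
$P{\left(c,r \right)} = \frac{2}{c}$ ($P{\left(c,r \right)} = \frac{4 \frac{1}{-1 + 3}}{c} = \frac{4 \cdot \frac{1}{2}}{c} = \frac{2}{c}$)
$7 \cdot 5 P{\left(1,b{\left(4 \right)} \right)} = 7 \cdot 5 \cdot \frac{2}{1} = 35 \cdot 2 \cdot 1 = 35 \cdot 2 = 70$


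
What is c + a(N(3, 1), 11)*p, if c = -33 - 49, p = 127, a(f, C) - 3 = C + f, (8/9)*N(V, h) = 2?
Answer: 7927/4 ≈ 1981.8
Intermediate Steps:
N(V, h) = 9/4 (N(V, h) = (9/8)*2 = 9/4)
a(f, C) = 3 + C + f (a(f, C) = 3 + (C + f) = 3 + C + f)
c = -82
c + a(N(3, 1), 11)*p = -82 + (3 + 11 + 9/4)*127 = -82 + (65/4)*127 = -82 + 8255/4 = 7927/4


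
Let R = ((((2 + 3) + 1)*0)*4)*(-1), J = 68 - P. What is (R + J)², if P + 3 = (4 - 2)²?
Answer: 4489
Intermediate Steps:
P = 1 (P = -3 + (4 - 2)² = -3 + 2² = -3 + 4 = 1)
J = 67 (J = 68 - 1*1 = 68 - 1 = 67)
R = 0 (R = (((5 + 1)*0)*4)*(-1) = ((6*0)*4)*(-1) = (0*4)*(-1) = 0*(-1) = 0)
(R + J)² = (0 + 67)² = 67² = 4489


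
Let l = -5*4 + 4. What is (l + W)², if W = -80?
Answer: 9216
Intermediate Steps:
l = -16 (l = -20 + 4 = -16)
(l + W)² = (-16 - 80)² = (-96)² = 9216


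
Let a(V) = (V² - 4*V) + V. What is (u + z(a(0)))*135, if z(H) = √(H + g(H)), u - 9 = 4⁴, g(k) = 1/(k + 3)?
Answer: 35775 + 45*√3 ≈ 35853.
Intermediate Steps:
g(k) = 1/(3 + k)
u = 265 (u = 9 + 4⁴ = 9 + 256 = 265)
a(V) = V² - 3*V
z(H) = √(H + 1/(3 + H))
(u + z(a(0)))*135 = (265 + √((1 + (0*(-3 + 0))*(3 + 0*(-3 + 0)))/(3 + 0*(-3 + 0))))*135 = (265 + √((1 + (0*(-3))*(3 + 0*(-3)))/(3 + 0*(-3))))*135 = (265 + √((1 + 0*(3 + 0))/(3 + 0)))*135 = (265 + √((1 + 0*3)/3))*135 = (265 + √((1 + 0)/3))*135 = (265 + √((⅓)*1))*135 = (265 + √(⅓))*135 = (265 + √3/3)*135 = 35775 + 45*√3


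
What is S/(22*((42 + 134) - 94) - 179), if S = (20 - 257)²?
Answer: 56169/1625 ≈ 34.566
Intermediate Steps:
S = 56169 (S = (-237)² = 56169)
S/(22*((42 + 134) - 94) - 179) = 56169/(22*((42 + 134) - 94) - 179) = 56169/(22*(176 - 94) - 179) = 56169/(22*82 - 179) = 56169/(1804 - 179) = 56169/1625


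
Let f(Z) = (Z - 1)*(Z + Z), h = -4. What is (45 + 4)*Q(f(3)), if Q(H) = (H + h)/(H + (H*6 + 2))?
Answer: 196/43 ≈ 4.5581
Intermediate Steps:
f(Z) = 2*Z*(-1 + Z) (f(Z) = (-1 + Z)*(2*Z) = 2*Z*(-1 + Z))
Q(H) = (-4 + H)/(2 + 7*H) (Q(H) = (H - 4)/(H + (H*6 + 2)) = (-4 + H)/(H + (6*H + 2)) = (-4 + H)/(H + (2 + 6*H)) = (-4 + H)/(2 + 7*H))
(45 + 4)*Q(f(3)) = (45 + 4)*((-4 + 2*3*(-1 + 3))/(2 + 7*(2*3*(-1 + 3)))) = 49*((-4 + 2*3*2)/(2 + 7*(2*3*2))) = 49*((-4 + 12)/(2 + 7*12)) = 49*(8/(2 + 84)) = 49*(8/86) = 49*((1/86)*8) = 49*(4/43) = 196/43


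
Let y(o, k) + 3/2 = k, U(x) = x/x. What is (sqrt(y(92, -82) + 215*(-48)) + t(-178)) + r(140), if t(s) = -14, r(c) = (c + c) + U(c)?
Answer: 267 + I*sqrt(41614)/2 ≈ 267.0 + 102.0*I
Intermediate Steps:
U(x) = 1
y(o, k) = -3/2 + k
r(c) = 1 + 2*c (r(c) = (c + c) + 1 = 2*c + 1 = 1 + 2*c)
(sqrt(y(92, -82) + 215*(-48)) + t(-178)) + r(140) = (sqrt((-3/2 - 82) + 215*(-48)) - 14) + (1 + 2*140) = (sqrt(-167/2 - 10320) - 14) + (1 + 280) = (sqrt(-20807/2) - 14) + 281 = (I*sqrt(41614)/2 - 14) + 281 = (-14 + I*sqrt(41614)/2) + 281 = 267 + I*sqrt(41614)/2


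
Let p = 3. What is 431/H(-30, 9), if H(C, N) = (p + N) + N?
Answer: 431/21 ≈ 20.524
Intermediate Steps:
H(C, N) = 3 + 2*N (H(C, N) = (3 + N) + N = 3 + 2*N)
431/H(-30, 9) = 431/(3 + 2*9) = 431/(3 + 18) = 431/21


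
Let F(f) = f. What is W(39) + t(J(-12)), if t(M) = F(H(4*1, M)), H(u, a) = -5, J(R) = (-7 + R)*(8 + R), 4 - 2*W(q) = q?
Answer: -45/2 ≈ -22.500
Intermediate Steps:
W(q) = 2 - q/2
t(M) = -5
W(39) + t(J(-12)) = (2 - ½*39) - 5 = (2 - 39/2) - 5 = -35/2 - 5 = -45/2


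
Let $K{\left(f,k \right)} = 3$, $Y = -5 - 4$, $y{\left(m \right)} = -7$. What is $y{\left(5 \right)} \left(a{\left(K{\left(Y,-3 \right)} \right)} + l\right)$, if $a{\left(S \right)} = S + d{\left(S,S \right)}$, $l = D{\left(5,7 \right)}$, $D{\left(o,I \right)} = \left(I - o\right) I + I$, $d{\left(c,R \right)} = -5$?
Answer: $-133$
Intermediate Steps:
$Y = -9$ ($Y = -5 - 4 = -9$)
$D{\left(o,I \right)} = I + I \left(I - o\right)$ ($D{\left(o,I \right)} = I \left(I - o\right) + I = I + I \left(I - o\right)$)
$l = 21$ ($l = 7 \left(1 + 7 - 5\right) = 7 \cdot 3 = 21$)
$a{\left(S \right)} = -5 + S$ ($a{\left(S \right)} = S - 5 = -5 + S$)
$y{\left(5 \right)} \left(a{\left(K{\left(Y,-3 \right)} \right)} + l\right) = - 7 \left(\left(-5 + 3\right) + 21\right) = - 7 \left(-2 + 21\right) = \left(-7\right) 19 = -133$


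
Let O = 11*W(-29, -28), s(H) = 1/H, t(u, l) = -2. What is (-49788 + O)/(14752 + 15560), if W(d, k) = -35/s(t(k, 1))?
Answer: -24509/15156 ≈ -1.6171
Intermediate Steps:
W(d, k) = 70 (W(d, k) = -35/(1/(-2)) = -35/(-1/2) = -35*(-2) = 70)
O = 770 (O = 11*70 = 770)
(-49788 + O)/(14752 + 15560) = (-49788 + 770)/(14752 + 15560) = -49018/30312 = -49018*1/30312 = -24509/15156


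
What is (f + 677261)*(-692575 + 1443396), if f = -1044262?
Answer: -275552057821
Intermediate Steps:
(f + 677261)*(-692575 + 1443396) = (-1044262 + 677261)*(-692575 + 1443396) = -367001*750821 = -275552057821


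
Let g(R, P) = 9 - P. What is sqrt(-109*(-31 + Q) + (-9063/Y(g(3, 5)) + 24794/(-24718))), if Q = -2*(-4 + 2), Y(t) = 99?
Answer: sqrt(52682416354623)/135949 ≈ 53.390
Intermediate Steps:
Q = 4 (Q = -2*(-2) = 4)
sqrt(-109*(-31 + Q) + (-9063/Y(g(3, 5)) + 24794/(-24718))) = sqrt(-109*(-31 + 4) + (-9063/99 + 24794/(-24718))) = sqrt(-109*(-27) + (-9063*1/99 + 24794*(-1/24718))) = sqrt(2943 + (-1007/11 - 12397/12359)) = sqrt(2943 - 12581880/135949) = sqrt(387516027/135949) = sqrt(52682416354623)/135949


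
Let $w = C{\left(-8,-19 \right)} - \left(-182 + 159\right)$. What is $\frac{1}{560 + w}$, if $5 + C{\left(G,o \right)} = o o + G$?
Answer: $\frac{1}{931} \approx 0.0010741$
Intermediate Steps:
$C{\left(G,o \right)} = -5 + G + o^{2}$ ($C{\left(G,o \right)} = -5 + \left(o o + G\right) = -5 + \left(o^{2} + G\right) = -5 + \left(G + o^{2}\right) = -5 + G + o^{2}$)
$w = 371$ ($w = \left(-5 - 8 + \left(-19\right)^{2}\right) - \left(-182 + 159\right) = \left(-5 - 8 + 361\right) - -23 = 348 + 23 = 371$)
$\frac{1}{560 + w} = \frac{1}{560 + 371} = \frac{1}{931}$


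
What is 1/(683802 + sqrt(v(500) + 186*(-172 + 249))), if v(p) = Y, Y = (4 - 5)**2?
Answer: 683802/467585160881 - sqrt(14323)/467585160881 ≈ 1.4622e-6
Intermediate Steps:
Y = 1 (Y = (-1)**2 = 1)
v(p) = 1
1/(683802 + sqrt(v(500) + 186*(-172 + 249))) = 1/(683802 + sqrt(1 + 186*(-172 + 249))) = 1/(683802 + sqrt(1 + 186*77)) = 1/(683802 + sqrt(1 + 14322)) = 1/(683802 + sqrt(14323))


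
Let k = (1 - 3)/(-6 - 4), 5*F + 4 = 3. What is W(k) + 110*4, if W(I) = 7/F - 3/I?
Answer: 390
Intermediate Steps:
F = -1/5 (F = -4/5 + (1/5)*3 = -4/5 + 3/5 = -1/5 ≈ -0.20000)
k = 1/5 (k = -2/(-10) = -2*(-1/10) = 1/5 ≈ 0.20000)
W(I) = -35 - 3/I (W(I) = 7/(-1/5) - 3/I = 7*(-5) - 3/I = -35 - 3/I)
W(k) + 110*4 = (-35 - 3/1/5) + 110*4 = (-35 - 3*5) + 440 = (-35 - 15) + 440 = -50 + 440 = 390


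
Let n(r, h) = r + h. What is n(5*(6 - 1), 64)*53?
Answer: 4717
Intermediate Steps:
n(r, h) = h + r
n(5*(6 - 1), 64)*53 = (64 + 5*(6 - 1))*53 = (64 + 5*5)*53 = (64 + 25)*53 = 89*53 = 4717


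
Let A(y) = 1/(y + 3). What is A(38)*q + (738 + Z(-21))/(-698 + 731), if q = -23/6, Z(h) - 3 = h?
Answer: 58787/2706 ≈ 21.725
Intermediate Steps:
Z(h) = 3 + h
A(y) = 1/(3 + y)
q = -23/6 (q = (⅙)*(-23) = -23/6 ≈ -3.8333)
A(38)*q + (738 + Z(-21))/(-698 + 731) = -23/6/(3 + 38) + (738 + (3 - 21))/(-698 + 731) = -23/6/41 + (738 - 18)/33 = (1/41)*(-23/6) + 720*(1/33) = -23/246 + 240/11 = 58787/2706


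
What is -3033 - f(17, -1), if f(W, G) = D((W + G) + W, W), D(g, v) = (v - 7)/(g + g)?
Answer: -100094/33 ≈ -3033.2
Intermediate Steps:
D(g, v) = (-7 + v)/(2*g) (D(g, v) = (-7 + v)/((2*g)) = (-7 + v)*(1/(2*g)) = (-7 + v)/(2*g))
f(W, G) = (-7 + W)/(2*(G + 2*W)) (f(W, G) = (-7 + W)/(2*((W + G) + W)) = (-7 + W)/(2*((G + W) + W)) = (-7 + W)/(2*(G + 2*W)))
-3033 - f(17, -1) = -3033 - (-7 + 17)/(2*(-1 + 2*17)) = -3033 - 10/(2*(-1 + 34)) = -3033 - 10/(2*33) = -3033 - 1*5/33 = -3033 - 5/33 = -100094/33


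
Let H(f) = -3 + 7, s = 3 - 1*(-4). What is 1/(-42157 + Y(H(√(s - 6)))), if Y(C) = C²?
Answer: -1/42141 ≈ -2.3730e-5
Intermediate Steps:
s = 7 (s = 3 + 4 = 7)
H(f) = 4
1/(-42157 + Y(H(√(s - 6)))) = 1/(-42157 + 4²) = 1/(-42157 + 16) = 1/(-42141) = -1/42141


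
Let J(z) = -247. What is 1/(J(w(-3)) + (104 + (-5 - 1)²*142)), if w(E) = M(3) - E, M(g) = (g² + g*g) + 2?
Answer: 1/4969 ≈ 0.00020125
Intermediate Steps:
M(g) = 2 + 2*g² (M(g) = (g² + g²) + 2 = 2*g² + 2 = 2 + 2*g²)
w(E) = 20 - E (w(E) = (2 + 2*3²) - E = (2 + 2*9) - E = (2 + 18) - E = 20 - E)
1/(J(w(-3)) + (104 + (-5 - 1)²*142)) = 1/(-247 + (104 + (-5 - 1)²*142)) = 1/(-247 + (104 + (-6)²*142)) = 1/(-247 + (104 + 36*142)) = 1/(-247 + (104 + 5112)) = 1/(-247 + 5216) = 1/4969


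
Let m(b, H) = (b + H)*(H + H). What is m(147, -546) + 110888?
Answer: 546596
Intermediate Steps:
m(b, H) = 2*H*(H + b) (m(b, H) = (H + b)*(2*H) = 2*H*(H + b))
m(147, -546) + 110888 = 2*(-546)*(-546 + 147) + 110888 = 2*(-546)*(-399) + 110888 = 435708 + 110888 = 546596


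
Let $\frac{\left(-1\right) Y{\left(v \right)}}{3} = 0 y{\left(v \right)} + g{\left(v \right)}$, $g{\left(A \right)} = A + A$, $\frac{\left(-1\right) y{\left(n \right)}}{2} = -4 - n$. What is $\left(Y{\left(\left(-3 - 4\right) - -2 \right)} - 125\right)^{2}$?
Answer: $9025$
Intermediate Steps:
$y{\left(n \right)} = 8 + 2 n$ ($y{\left(n \right)} = - 2 \left(-4 - n\right) = 8 + 2 n$)
$g{\left(A \right)} = 2 A$
$Y{\left(v \right)} = - 6 v$ ($Y{\left(v \right)} = - 3 \left(0 \left(8 + 2 v\right) + 2 v\right) = - 3 \left(0 + 2 v\right) = - 3 \cdot 2 v = - 6 v$)
$\left(Y{\left(\left(-3 - 4\right) - -2 \right)} - 125\right)^{2} = \left(- 6 \left(\left(-3 - 4\right) - -2\right) - 125\right)^{2} = \left(- 6 \left(\left(-3 - 4\right) + 2\right) - 125\right)^{2} = \left(- 6 \left(-7 + 2\right) - 125\right)^{2} = \left(\left(-6\right) \left(-5\right) - 125\right)^{2} = \left(30 - 125\right)^{2} = \left(-95\right)^{2} = 9025$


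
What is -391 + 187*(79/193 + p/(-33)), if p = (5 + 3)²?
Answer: -392054/579 ≈ -677.12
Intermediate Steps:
p = 64 (p = 8² = 64)
-391 + 187*(79/193 + p/(-33)) = -391 + 187*(79/193 + 64/(-33)) = -391 + 187*(79*(1/193) + 64*(-1/33)) = -391 + 187*(79/193 - 64/33) = -391 + 187*(-9745/6369) = -391 - 165665/579 = -392054/579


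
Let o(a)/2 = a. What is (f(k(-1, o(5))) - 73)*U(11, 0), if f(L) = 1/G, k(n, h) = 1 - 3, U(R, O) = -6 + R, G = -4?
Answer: -1465/4 ≈ -366.25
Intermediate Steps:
o(a) = 2*a
k(n, h) = -2
f(L) = -¼ (f(L) = 1/(-4) = -¼)
(f(k(-1, o(5))) - 73)*U(11, 0) = (-¼ - 73)*(-6 + 11) = -293/4*5 = -1465/4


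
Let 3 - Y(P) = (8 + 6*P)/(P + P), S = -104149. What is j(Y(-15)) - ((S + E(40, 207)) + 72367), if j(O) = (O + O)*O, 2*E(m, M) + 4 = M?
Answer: 14256289/450 ≈ 31681.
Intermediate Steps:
E(m, M) = -2 + M/2
Y(P) = 3 - (8 + 6*P)/(2*P) (Y(P) = 3 - (8 + 6*P)/(P + P) = 3 - (8 + 6*P)/(2*P))
j(O) = 2*O**2 (j(O) = (2*O)*O = 2*O**2)
j(Y(-15)) - ((S + E(40, 207)) + 72367) = 2*(-4/(-15))**2 - ((-104149 + (-2 + (1/2)*207)) + 72367) = 2*(-4*(-1/15))**2 - ((-104149 + (-2 + 207/2)) + 72367) = 2*(4/15)**2 - ((-104149 + 203/2) + 72367) = 2*(16/225) - (-208095/2 + 72367) = 32/225 - 1*(-63361/2) = 32/225 + 63361/2 = 14256289/450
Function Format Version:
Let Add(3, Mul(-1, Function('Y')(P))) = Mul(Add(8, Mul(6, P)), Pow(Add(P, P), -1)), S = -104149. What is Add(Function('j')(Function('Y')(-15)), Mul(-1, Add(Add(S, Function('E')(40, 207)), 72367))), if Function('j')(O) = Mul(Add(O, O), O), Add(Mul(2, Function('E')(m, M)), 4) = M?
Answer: Rational(14256289, 450) ≈ 31681.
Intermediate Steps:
Function('E')(m, M) = Add(-2, Mul(Rational(1, 2), M))
Function('Y')(P) = Add(3, Mul(Rational(-1, 2), Pow(P, -1), Add(8, Mul(6, P)))) (Function('Y')(P) = Add(3, Mul(-1, Mul(Add(8, Mul(6, P)), Pow(Add(P, P), -1)))) = Add(3, Mul(-1, Mul(Add(8, Mul(6, P)), Pow(Mul(2, P), -1)))) = Add(3, Mul(-1, Mul(Add(8, Mul(6, P)), Mul(Rational(1, 2), Pow(P, -1))))) = Add(3, Mul(-1, Mul(Rational(1, 2), Pow(P, -1), Add(8, Mul(6, P))))) = Add(3, Mul(Rational(-1, 2), Pow(P, -1), Add(8, Mul(6, P)))))
Function('j')(O) = Mul(2, Pow(O, 2)) (Function('j')(O) = Mul(Mul(2, O), O) = Mul(2, Pow(O, 2)))
Add(Function('j')(Function('Y')(-15)), Mul(-1, Add(Add(S, Function('E')(40, 207)), 72367))) = Add(Mul(2, Pow(Mul(-4, Pow(-15, -1)), 2)), Mul(-1, Add(Add(-104149, Add(-2, Mul(Rational(1, 2), 207))), 72367))) = Add(Mul(2, Pow(Mul(-4, Rational(-1, 15)), 2)), Mul(-1, Add(Add(-104149, Add(-2, Rational(207, 2))), 72367))) = Add(Mul(2, Pow(Rational(4, 15), 2)), Mul(-1, Add(Add(-104149, Rational(203, 2)), 72367))) = Add(Mul(2, Rational(16, 225)), Mul(-1, Add(Rational(-208095, 2), 72367))) = Add(Rational(32, 225), Mul(-1, Rational(-63361, 2))) = Add(Rational(32, 225), Rational(63361, 2)) = Rational(14256289, 450)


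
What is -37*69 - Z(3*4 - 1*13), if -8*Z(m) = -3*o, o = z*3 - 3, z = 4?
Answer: -20451/8 ≈ -2556.4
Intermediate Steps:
o = 9 (o = 4*3 - 3 = 12 - 3 = 9)
Z(m) = 27/8 (Z(m) = -(-3)*9/8 = -1/8*(-27) = 27/8)
-37*69 - Z(3*4 - 1*13) = -37*69 - 1*27/8 = -2553 - 27/8 = -20451/8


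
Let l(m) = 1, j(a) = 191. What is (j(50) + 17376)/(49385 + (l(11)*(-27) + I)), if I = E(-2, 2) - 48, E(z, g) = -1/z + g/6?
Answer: 105402/295865 ≈ 0.35625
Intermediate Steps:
E(z, g) = -1/z + g/6 (E(z, g) = -1/z + g*(1/6) = -1/z + g/6)
I = -283/6 (I = (-1/(-2) + (1/6)*2) - 48 = (-1*(-1/2) + 1/3) - 48 = (1/2 + 1/3) - 48 = 5/6 - 48 = -283/6 ≈ -47.167)
(j(50) + 17376)/(49385 + (l(11)*(-27) + I)) = (191 + 17376)/(49385 + (1*(-27) - 283/6)) = 17567/(49385 + (-27 - 283/6)) = 17567/(49385 - 445/6) = 17567/(295865/6) = 17567*(6/295865) = 105402/295865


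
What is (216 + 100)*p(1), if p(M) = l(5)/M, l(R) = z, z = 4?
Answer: 1264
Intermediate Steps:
l(R) = 4
p(M) = 4/M
(216 + 100)*p(1) = (216 + 100)*(4/1) = 316*(4*1) = 316*4 = 1264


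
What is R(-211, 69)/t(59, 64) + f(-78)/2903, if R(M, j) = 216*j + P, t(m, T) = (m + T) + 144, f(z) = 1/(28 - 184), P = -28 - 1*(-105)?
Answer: 2261471747/40305252 ≈ 56.109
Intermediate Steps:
P = 77 (P = -28 + 105 = 77)
f(z) = -1/156 (f(z) = 1/(-156) = -1/156)
t(m, T) = 144 + T + m (t(m, T) = (T + m) + 144 = 144 + T + m)
R(M, j) = 77 + 216*j (R(M, j) = 216*j + 77 = 77 + 216*j)
R(-211, 69)/t(59, 64) + f(-78)/2903 = (77 + 216*69)/(144 + 64 + 59) - 1/156/2903 = (77 + 14904)/267 - 1/156*1/2903 = 14981*(1/267) - 1/452868 = 14981/267 - 1/452868 = 2261471747/40305252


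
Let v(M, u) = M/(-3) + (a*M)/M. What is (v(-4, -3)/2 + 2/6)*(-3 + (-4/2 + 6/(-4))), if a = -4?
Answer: 13/2 ≈ 6.5000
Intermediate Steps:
v(M, u) = -4 - M/3 (v(M, u) = M/(-3) + (-4*M)/M = M*(-1/3) - 4 = -M/3 - 4 = -4 - M/3)
(v(-4, -3)/2 + 2/6)*(-3 + (-4/2 + 6/(-4))) = ((-4 - 1/3*(-4))/2 + 2/6)*(-3 + (-4/2 + 6/(-4))) = ((-4 + 4/3)*(1/2) + 2*(1/6))*(-3 + (-4*1/2 + 6*(-1/4))) = (-8/3*1/2 + 1/3)*(-3 + (-2 - 3/2)) = (-4/3 + 1/3)*(-3 - 7/2) = -1*(-13/2) = 13/2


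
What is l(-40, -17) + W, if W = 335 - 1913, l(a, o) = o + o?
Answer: -1612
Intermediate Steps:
l(a, o) = 2*o
W = -1578
l(-40, -17) + W = 2*(-17) - 1578 = -34 - 1578 = -1612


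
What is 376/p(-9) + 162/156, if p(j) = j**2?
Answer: 11963/2106 ≈ 5.6804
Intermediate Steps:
376/p(-9) + 162/156 = 376/((-9)**2) + 162/156 = 376/81 + 162*(1/156) = 376*(1/81) + 27/26 = 376/81 + 27/26 = 11963/2106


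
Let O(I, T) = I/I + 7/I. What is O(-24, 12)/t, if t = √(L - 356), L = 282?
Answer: -17*I*√74/1776 ≈ -0.082342*I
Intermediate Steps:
O(I, T) = 1 + 7/I
t = I*√74 (t = √(282 - 356) = √(-74) = I*√74 ≈ 8.6023*I)
O(-24, 12)/t = ((7 - 24)/(-24))/((I*√74)) = (-1/24*(-17))*(-I*√74/74) = 17*(-I*√74/74)/24 = -17*I*√74/1776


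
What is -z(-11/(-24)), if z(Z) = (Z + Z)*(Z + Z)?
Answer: -121/144 ≈ -0.84028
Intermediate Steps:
z(Z) = 4*Z² (z(Z) = (2*Z)*(2*Z) = 4*Z²)
-z(-11/(-24)) = -4*(-11/(-24))² = -4*(-11*(-1/24))² = -4*(11/24)² = -4*121/576 = -1*121/144 = -121/144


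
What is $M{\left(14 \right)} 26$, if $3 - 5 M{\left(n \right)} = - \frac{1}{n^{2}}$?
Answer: $\frac{7657}{490} \approx 15.627$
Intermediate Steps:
$M{\left(n \right)} = \frac{3}{5} + \frac{1}{5 n^{2}}$ ($M{\left(n \right)} = \frac{3}{5} - \frac{\left(-1\right) \frac{1}{n^{2}}}{5} = \frac{3}{5} + \frac{1}{5 n^{2}}$)
$M{\left(14 \right)} 26 = \left(\frac{3}{5} + \frac{1}{5 \cdot 196}\right) 26 = \left(\frac{3}{5} + \frac{1}{5} \cdot \frac{1}{196}\right) 26 = \left(\frac{3}{5} + \frac{1}{980}\right) 26 = \frac{589}{980} \cdot 26 = \frac{7657}{490}$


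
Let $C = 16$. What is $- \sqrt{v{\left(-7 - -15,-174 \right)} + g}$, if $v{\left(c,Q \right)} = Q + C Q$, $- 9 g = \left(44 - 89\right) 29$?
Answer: $- i \sqrt{2813} \approx - 53.038 i$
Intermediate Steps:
$g = 145$ ($g = - \frac{\left(44 - 89\right) 29}{9} = - \frac{\left(-45\right) 29}{9} = \left(- \frac{1}{9}\right) \left(-1305\right) = 145$)
$v{\left(c,Q \right)} = 17 Q$ ($v{\left(c,Q \right)} = Q + 16 Q = 17 Q$)
$- \sqrt{v{\left(-7 - -15,-174 \right)} + g} = - \sqrt{17 \left(-174\right) + 145} = - \sqrt{-2958 + 145} = - \sqrt{-2813} = - i \sqrt{2813}$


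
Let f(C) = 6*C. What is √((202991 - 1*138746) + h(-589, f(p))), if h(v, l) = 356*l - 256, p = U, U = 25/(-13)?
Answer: 83*√1469/13 ≈ 244.71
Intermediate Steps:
U = -25/13 (U = 25*(-1/13) = -25/13 ≈ -1.9231)
p = -25/13 ≈ -1.9231
h(v, l) = -256 + 356*l
√((202991 - 1*138746) + h(-589, f(p))) = √((202991 - 1*138746) + (-256 + 356*(6*(-25/13)))) = √((202991 - 138746) + (-256 + 356*(-150/13))) = √(64245 + (-256 - 53400/13)) = √(64245 - 56728/13) = √(778457/13) = 83*√1469/13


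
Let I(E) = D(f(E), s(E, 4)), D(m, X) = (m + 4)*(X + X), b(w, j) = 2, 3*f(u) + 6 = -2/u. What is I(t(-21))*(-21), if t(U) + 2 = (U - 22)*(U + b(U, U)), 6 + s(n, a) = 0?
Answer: 410592/815 ≈ 503.79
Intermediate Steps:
f(u) = -2 - 2/(3*u) (f(u) = -2 + (-2/u)/3 = -2 - 2/(3*u))
s(n, a) = -6 (s(n, a) = -6 + 0 = -6)
t(U) = -2 + (-22 + U)*(2 + U) (t(U) = -2 + (U - 22)*(U + 2) = -2 + (-22 + U)*(2 + U))
D(m, X) = 2*X*(4 + m) (D(m, X) = (4 + m)*(2*X) = 2*X*(4 + m))
I(E) = -24 + 8/E (I(E) = 2*(-6)*(4 + (-2 - 2/(3*E))) = 2*(-6)*(2 - 2/(3*E)) = -24 + 8/E)
I(t(-21))*(-21) = (-24 + 8/(-46 + (-21)² - 20*(-21)))*(-21) = (-24 + 8/(-46 + 441 + 420))*(-21) = (-24 + 8/815)*(-21) = -19552/815*(-21) = 410592/815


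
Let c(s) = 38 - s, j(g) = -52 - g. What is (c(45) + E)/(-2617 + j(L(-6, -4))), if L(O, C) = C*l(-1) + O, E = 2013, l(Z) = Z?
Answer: -2006/2667 ≈ -0.75216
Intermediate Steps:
L(O, C) = O - C (L(O, C) = C*(-1) + O = -C + O = O - C)
(c(45) + E)/(-2617 + j(L(-6, -4))) = ((38 - 1*45) + 2013)/(-2617 + (-52 - (-6 - 1*(-4)))) = ((38 - 45) + 2013)/(-2617 + (-52 - (-6 + 4))) = (-7 + 2013)/(-2617 + (-52 - 1*(-2))) = 2006/(-2617 + (-52 + 2)) = 2006/(-2617 - 50) = 2006/(-2667) = 2006*(-1/2667) = -2006/2667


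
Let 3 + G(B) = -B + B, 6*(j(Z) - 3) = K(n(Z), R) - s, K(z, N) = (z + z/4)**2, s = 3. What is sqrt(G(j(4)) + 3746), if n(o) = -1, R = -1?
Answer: sqrt(3743) ≈ 61.180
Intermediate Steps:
K(z, N) = 25*z**2/16 (K(z, N) = (z + z*(1/4))**2 = (z + z/4)**2 = (5*z/4)**2 = 25*z**2/16)
j(Z) = 265/96 (j(Z) = 3 + ((25/16)*(-1)**2 - 1*3)/6 = 3 + ((25/16)*1 - 3)/6 = 3 + (25/16 - 3)/6 = 3 + (1/6)*(-23/16) = 3 - 23/96 = 265/96)
G(B) = -3 (G(B) = -3 + (-B + B) = -3 + 0 = -3)
sqrt(G(j(4)) + 3746) = sqrt(-3 + 3746) = sqrt(3743)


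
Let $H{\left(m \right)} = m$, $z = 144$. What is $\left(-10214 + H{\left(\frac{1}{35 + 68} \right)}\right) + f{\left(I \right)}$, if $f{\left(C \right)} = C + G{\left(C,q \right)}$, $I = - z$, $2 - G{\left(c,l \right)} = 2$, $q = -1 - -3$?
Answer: $- \frac{1066873}{103} \approx -10358.0$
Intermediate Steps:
$q = 2$ ($q = -1 + 3 = 2$)
$G{\left(c,l \right)} = 0$ ($G{\left(c,l \right)} = 2 - 2 = 0$)
$I = -144$ ($I = \left(-1\right) 144 = -144$)
$f{\left(C \right)} = C$ ($f{\left(C \right)} = C + 0 = C$)
$\left(-10214 + H{\left(\frac{1}{35 + 68} \right)}\right) + f{\left(I \right)} = \left(-10214 + \frac{1}{35 + 68}\right) - 144 = \left(-10214 + \frac{1}{103}\right) - 144 = - \frac{1052041}{103} - 144 = - \frac{1066873}{103}$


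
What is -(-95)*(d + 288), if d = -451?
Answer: -15485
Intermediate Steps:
-(-95)*(d + 288) = -(-95)*(-451 + 288) = -(-95)*(-163) = -1*15485 = -15485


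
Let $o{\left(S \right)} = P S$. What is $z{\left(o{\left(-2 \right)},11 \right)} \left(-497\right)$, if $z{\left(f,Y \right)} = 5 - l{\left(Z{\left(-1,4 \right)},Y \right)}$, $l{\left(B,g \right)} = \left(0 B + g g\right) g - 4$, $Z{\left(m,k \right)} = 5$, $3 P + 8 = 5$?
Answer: $657034$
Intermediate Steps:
$P = -1$ ($P = - \frac{8}{3} + \frac{1}{3} \cdot 5 = - \frac{8}{3} + \frac{5}{3} = -1$)
$o{\left(S \right)} = - S$
$l{\left(B,g \right)} = -4 + g^{3}$ ($l{\left(B,g \right)} = \left(0 + g^{2}\right) g - 4 = g^{2} g - 4 = g^{3} - 4 = -4 + g^{3}$)
$z{\left(f,Y \right)} = 9 - Y^{3}$ ($z{\left(f,Y \right)} = 5 - \left(-4 + Y^{3}\right) = 9 - Y^{3}$)
$z{\left(o{\left(-2 \right)},11 \right)} \left(-497\right) = \left(9 - 11^{3}\right) \left(-497\right) = \left(9 - 1331\right) \left(-497\right) = \left(-1322\right) \left(-497\right) = 657034$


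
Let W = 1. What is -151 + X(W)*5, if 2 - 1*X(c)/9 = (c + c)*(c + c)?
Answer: -241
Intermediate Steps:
X(c) = 18 - 36*c² (X(c) = 18 - 9*(c + c)*(c + c) = 18 - 9*2*c*2*c = 18 - 36*c²)
-151 + X(W)*5 = -151 + (18 - 36*1²)*5 = -151 + (18 - 36*1)*5 = -151 + (18 - 36)*5 = -151 - 18*5 = -151 - 90 = -241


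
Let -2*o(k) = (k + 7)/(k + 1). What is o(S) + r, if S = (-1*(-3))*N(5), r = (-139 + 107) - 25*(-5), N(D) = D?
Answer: 1477/16 ≈ 92.313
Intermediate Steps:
r = 93 (r = -32 + 125 = 93)
S = 15 (S = -1*(-3)*5 = 3*5 = 15)
o(k) = -(7 + k)/(2*(1 + k)) (o(k) = -(k + 7)/(2*(k + 1)) = -(7 + k)/(2*(1 + k)))
o(S) + r = (-7 - 1*15)/(2*(1 + 15)) + 93 = (½)*(-7 - 15)/16 + 93 = (½)*(1/16)*(-22) + 93 = -11/16 + 93 = 1477/16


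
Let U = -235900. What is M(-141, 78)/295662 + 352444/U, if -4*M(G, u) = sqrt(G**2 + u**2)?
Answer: -88111/58975 - sqrt(2885)/394216 ≈ -1.4942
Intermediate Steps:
M(G, u) = -sqrt(G**2 + u**2)/4
M(-141, 78)/295662 + 352444/U = -sqrt((-141)**2 + 78**2)/4/295662 + 352444/(-235900) = -sqrt(19881 + 6084)/4*(1/295662) + 352444*(-1/235900) = -3*sqrt(2885)/4*(1/295662) - 88111/58975 = -sqrt(2885)/394216 - 88111/58975 = -88111/58975 - sqrt(2885)/394216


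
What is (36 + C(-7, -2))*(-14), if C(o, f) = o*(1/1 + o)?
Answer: -1092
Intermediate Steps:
C(o, f) = o*(1 + o)
(36 + C(-7, -2))*(-14) = (36 - 7*(1 - 7))*(-14) = (36 - 7*(-6))*(-14) = (36 + 42)*(-14) = 78*(-14) = -1092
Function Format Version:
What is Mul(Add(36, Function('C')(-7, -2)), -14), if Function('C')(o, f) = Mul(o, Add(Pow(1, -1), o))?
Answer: -1092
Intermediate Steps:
Function('C')(o, f) = Mul(o, Add(1, o))
Mul(Add(36, Function('C')(-7, -2)), -14) = Mul(Add(36, Mul(-7, Add(1, -7))), -14) = Mul(Add(36, Mul(-7, -6)), -14) = Mul(Add(36, 42), -14) = Mul(78, -14) = -1092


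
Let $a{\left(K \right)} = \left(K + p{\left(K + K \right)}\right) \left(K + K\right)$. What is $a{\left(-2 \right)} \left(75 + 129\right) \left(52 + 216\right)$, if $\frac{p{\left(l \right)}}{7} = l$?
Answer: $6560640$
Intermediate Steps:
$p{\left(l \right)} = 7 l$
$a{\left(K \right)} = 30 K^{2}$ ($a{\left(K \right)} = \left(K + 7 \left(K + K\right)\right) \left(K + K\right) = \left(K + 7 \cdot 2 K\right) 2 K = \left(K + 14 K\right) 2 K = 15 K 2 K = 30 K^{2}$)
$a{\left(-2 \right)} \left(75 + 129\right) \left(52 + 216\right) = 30 \left(-2\right)^{2} \left(75 + 129\right) \left(52 + 216\right) = 30 \cdot 4 \cdot 204 \cdot 268 = 120 \cdot 54672 = 6560640$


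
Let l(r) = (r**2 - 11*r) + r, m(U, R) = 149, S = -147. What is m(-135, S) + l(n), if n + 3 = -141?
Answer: 22325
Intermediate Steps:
n = -144 (n = -3 - 141 = -144)
l(r) = r**2 - 10*r
m(-135, S) + l(n) = 149 - 144*(-10 - 144) = 149 - 144*(-154) = 149 + 22176 = 22325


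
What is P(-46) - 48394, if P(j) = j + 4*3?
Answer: -48428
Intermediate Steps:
P(j) = 12 + j (P(j) = j + 12 = 12 + j)
P(-46) - 48394 = (12 - 46) - 48394 = -34 - 48394 = -48428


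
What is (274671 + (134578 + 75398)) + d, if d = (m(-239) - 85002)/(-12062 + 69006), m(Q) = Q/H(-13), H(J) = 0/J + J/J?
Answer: 27597653527/56944 ≈ 4.8465e+5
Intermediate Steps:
H(J) = 1 (H(J) = 0 + 1 = 1)
m(Q) = Q (m(Q) = Q/1 = Q*1 = Q)
d = -85241/56944 (d = (-239 - 85002)/(-12062 + 69006) = -85241/56944 ≈ -1.4969)
(274671 + (134578 + 75398)) + d = (274671 + (134578 + 75398)) - 85241/56944 = (274671 + 209976) - 85241/56944 = 484647 - 85241/56944 = 27597653527/56944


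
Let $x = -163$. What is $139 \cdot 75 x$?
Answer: $-1699275$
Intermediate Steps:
$139 \cdot 75 x = 139 \cdot 75 \left(-163\right) = 10425 \left(-163\right) = -1699275$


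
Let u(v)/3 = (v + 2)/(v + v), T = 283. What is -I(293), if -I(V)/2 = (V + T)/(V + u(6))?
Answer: 1152/295 ≈ 3.9051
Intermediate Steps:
u(v) = 3*(2 + v)/(2*v) (u(v) = 3*((v + 2)/(v + v)) = 3*((2 + v)/((2*v))) = 3*((2 + v)*(1/(2*v))) = 3*((2 + v)/(2*v)) = 3*(2 + v)/(2*v))
I(V) = -2*(283 + V)/(2 + V) (I(V) = -2*(V + 283)/(V + (3/2 + 3/6)) = -2*(283 + V)/(V + (3/2 + 3*(⅙))) = -2*(283 + V)/(V + (3/2 + ½)) = -2*(283 + V)/(V + 2) = -2*(283 + V)/(2 + V))
-I(293) = -2*(-283 - 1*293)/(2 + 293) = -2*(-283 - 293)/295 = -2*(-576)/295 = -1*(-1152/295) = 1152/295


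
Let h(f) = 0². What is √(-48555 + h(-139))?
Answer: 3*I*√5395 ≈ 220.35*I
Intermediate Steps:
h(f) = 0
√(-48555 + h(-139)) = √(-48555 + 0) = √(-48555) = 3*I*√5395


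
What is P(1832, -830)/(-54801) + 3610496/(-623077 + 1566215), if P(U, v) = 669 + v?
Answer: 99005318257/25842452769 ≈ 3.8311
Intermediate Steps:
P(1832, -830)/(-54801) + 3610496/(-623077 + 1566215) = (669 - 830)/(-54801) + 3610496/(-623077 + 1566215) = -161*(-1/54801) + 3610496/943138 = 161/54801 + 3610496*(1/943138) = 161/54801 + 1805248/471569 = 99005318257/25842452769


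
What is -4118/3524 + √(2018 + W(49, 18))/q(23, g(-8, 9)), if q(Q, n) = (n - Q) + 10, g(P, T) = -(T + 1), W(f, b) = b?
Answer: -2059/1762 - 2*√509/23 ≈ -3.1304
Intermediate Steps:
g(P, T) = -1 - T (g(P, T) = -(1 + T) = -1 - T)
q(Q, n) = 10 + n - Q
-4118/3524 + √(2018 + W(49, 18))/q(23, g(-8, 9)) = -4118/3524 + √(2018 + 18)/(10 + (-1 - 1*9) - 1*23) = -4118*1/3524 + √2036/(10 + (-1 - 9) - 23) = -2059/1762 + (2*√509)/(10 - 10 - 23) = -2059/1762 + (2*√509)/(-23) = -2059/1762 + (2*√509)*(-1/23) = -2059/1762 - 2*√509/23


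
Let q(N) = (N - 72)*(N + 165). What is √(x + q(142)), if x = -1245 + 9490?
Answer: √29735 ≈ 172.44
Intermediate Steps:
x = 8245
q(N) = (-72 + N)*(165 + N)
√(x + q(142)) = √(8245 + (-11880 + 142² + 93*142)) = √(8245 + (-11880 + 20164 + 13206)) = √(8245 + 21490) = √29735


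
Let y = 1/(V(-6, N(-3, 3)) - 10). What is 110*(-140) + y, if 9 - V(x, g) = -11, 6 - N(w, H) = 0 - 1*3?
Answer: -153999/10 ≈ -15400.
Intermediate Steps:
N(w, H) = 9 (N(w, H) = 6 - (0 - 1*3) = 6 - (0 - 3) = 6 - 1*(-3) = 6 + 3 = 9)
V(x, g) = 20 (V(x, g) = 9 - 1*(-11) = 9 + 11 = 20)
y = ⅒ (y = 1/(20 - 10) = 1/10 = ⅒ ≈ 0.10000)
110*(-140) + y = 110*(-140) + ⅒ = -15400 + ⅒ = -153999/10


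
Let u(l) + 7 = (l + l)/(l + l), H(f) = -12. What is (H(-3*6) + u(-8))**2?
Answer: 324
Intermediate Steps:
u(l) = -6 (u(l) = -7 + (l + l)/(l + l) = -7 + (2*l)/((2*l)) = -7 + (2*l)*(1/(2*l)) = -7 + 1 = -6)
(H(-3*6) + u(-8))**2 = (-12 - 6)**2 = (-18)**2 = 324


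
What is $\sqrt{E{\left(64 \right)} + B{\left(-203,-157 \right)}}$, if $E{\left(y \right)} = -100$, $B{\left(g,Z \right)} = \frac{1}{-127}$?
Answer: $\frac{i \sqrt{1613027}}{127} \approx 10.0 i$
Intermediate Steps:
$B{\left(g,Z \right)} = - \frac{1}{127}$
$\sqrt{E{\left(64 \right)} + B{\left(-203,-157 \right)}} = \sqrt{-100 - \frac{1}{127}} = \sqrt{- \frac{12701}{127}} = \frac{i \sqrt{1613027}}{127}$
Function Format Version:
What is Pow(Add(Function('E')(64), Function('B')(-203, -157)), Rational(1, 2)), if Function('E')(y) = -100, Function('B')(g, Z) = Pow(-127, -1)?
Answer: Mul(Rational(1, 127), I, Pow(1613027, Rational(1, 2))) ≈ Mul(10.000, I)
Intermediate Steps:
Function('B')(g, Z) = Rational(-1, 127)
Pow(Add(Function('E')(64), Function('B')(-203, -157)), Rational(1, 2)) = Pow(Add(-100, Rational(-1, 127)), Rational(1, 2)) = Pow(Rational(-12701, 127), Rational(1, 2)) = Mul(Rational(1, 127), I, Pow(1613027, Rational(1, 2)))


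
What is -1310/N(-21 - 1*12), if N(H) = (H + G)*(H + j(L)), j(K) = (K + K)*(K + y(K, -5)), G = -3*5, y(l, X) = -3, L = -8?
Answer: 655/3432 ≈ 0.19085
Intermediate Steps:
G = -15
j(K) = 2*K*(-3 + K) (j(K) = (K + K)*(K - 3) = (2*K)*(-3 + K) = 2*K*(-3 + K))
N(H) = (-15 + H)*(176 + H) (N(H) = (H - 15)*(H + 2*(-8)*(-3 - 8)) = (-15 + H)*(H + 2*(-8)*(-11)) = (-15 + H)*(H + 176) = (-15 + H)*(176 + H))
-1310/N(-21 - 1*12) = -1310/(-2640 + (-21 - 1*12)² + 161*(-21 - 1*12)) = -1310/(-2640 + (-21 - 12)² + 161*(-21 - 12)) = -1310/(-2640 + (-33)² + 161*(-33)) = -1310/(-2640 + 1089 - 5313) = -1310/(-6864) = -1310*(-1/6864) = 655/3432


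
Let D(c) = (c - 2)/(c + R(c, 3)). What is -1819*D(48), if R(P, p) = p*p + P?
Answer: -83674/105 ≈ -796.90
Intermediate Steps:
R(P, p) = P + p² (R(P, p) = p² + P = P + p²)
D(c) = (-2 + c)/(9 + 2*c) (D(c) = (c - 2)/(c + (c + 3²)) = (-2 + c)/(c + (c + 9)) = (-2 + c)/(c + (9 + c)) = (-2 + c)/(9 + 2*c))
-1819*D(48) = -1819*(-2 + 48)/(9 + 2*48) = -1819*46/(9 + 96) = -1819*46/105 = -83674/105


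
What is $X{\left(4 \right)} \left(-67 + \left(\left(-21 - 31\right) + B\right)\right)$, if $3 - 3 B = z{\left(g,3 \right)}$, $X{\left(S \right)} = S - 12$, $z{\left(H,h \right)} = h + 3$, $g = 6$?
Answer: $960$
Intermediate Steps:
$z{\left(H,h \right)} = 3 + h$
$X{\left(S \right)} = -12 + S$
$B = -1$ ($B = 1 - \frac{3 + 3}{3} = 1 - 2 = -1$)
$X{\left(4 \right)} \left(-67 + \left(\left(-21 - 31\right) + B\right)\right) = \left(-12 + 4\right) \left(-67 - 53\right) = - 8 \left(-67 - 53\right) = \left(-8\right) \left(-120\right) = 960$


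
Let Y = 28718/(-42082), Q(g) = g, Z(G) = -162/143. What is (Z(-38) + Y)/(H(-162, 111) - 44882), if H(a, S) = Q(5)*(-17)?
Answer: 5461979/135299542521 ≈ 4.0370e-5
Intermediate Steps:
Z(G) = -162/143 (Z(G) = -162*1/143 = -162/143)
H(a, S) = -85 (H(a, S) = 5*(-17) = -85)
Y = -14359/21041 (Y = 28718*(-1/42082) = -14359/21041 ≈ -0.68243)
(Z(-38) + Y)/(H(-162, 111) - 44882) = (-162/143 - 14359/21041)/(-85 - 44882) = -5461979/3008863/(-44967) = -5461979/3008863*(-1/44967) = 5461979/135299542521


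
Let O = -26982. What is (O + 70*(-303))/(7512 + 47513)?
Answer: -48192/55025 ≈ -0.87582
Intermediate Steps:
(O + 70*(-303))/(7512 + 47513) = (-26982 + 70*(-303))/(7512 + 47513) = (-26982 - 21210)/55025 = -48192*1/55025 = -48192/55025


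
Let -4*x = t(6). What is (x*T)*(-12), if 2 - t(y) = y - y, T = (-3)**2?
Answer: 54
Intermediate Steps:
T = 9
t(y) = 2 (t(y) = 2 - (y - y) = 2 - 1*0 = 2 + 0 = 2)
x = -1/2 (x = -1/4*2 = -1/2 ≈ -0.50000)
(x*T)*(-12) = -1/2*9*(-12) = -9/2*(-12) = 54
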